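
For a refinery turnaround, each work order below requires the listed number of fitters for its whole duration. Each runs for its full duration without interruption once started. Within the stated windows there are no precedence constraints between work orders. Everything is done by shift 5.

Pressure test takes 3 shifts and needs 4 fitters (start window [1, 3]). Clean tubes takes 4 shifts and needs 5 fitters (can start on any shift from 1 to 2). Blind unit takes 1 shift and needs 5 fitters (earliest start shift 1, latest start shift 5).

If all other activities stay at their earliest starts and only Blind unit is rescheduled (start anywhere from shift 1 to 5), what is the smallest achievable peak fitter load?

9

Blind unit@1: s1:14  s2:9  s3:9  s4:5  s5:0 → peak 14
Blind unit@2: s1:9  s2:14  s3:9  s4:5  s5:0 → peak 14
Blind unit@3: s1:9  s2:9  s3:14  s4:5  s5:0 → peak 14
Blind unit@4: s1:9  s2:9  s3:9  s4:10  s5:0 → peak 10
Blind unit@5: s1:9  s2:9  s3:9  s4:5  s5:5 → peak 9
Best is Blind unit@5, peak 9.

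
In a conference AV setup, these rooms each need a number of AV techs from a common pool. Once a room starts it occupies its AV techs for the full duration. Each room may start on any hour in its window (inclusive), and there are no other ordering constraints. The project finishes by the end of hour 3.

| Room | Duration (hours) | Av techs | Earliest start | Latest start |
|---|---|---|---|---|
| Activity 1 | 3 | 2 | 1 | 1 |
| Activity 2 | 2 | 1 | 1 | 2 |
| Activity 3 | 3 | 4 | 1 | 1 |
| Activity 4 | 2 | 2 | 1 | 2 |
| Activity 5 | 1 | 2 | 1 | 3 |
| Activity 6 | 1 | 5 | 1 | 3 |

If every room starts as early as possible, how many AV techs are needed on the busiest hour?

16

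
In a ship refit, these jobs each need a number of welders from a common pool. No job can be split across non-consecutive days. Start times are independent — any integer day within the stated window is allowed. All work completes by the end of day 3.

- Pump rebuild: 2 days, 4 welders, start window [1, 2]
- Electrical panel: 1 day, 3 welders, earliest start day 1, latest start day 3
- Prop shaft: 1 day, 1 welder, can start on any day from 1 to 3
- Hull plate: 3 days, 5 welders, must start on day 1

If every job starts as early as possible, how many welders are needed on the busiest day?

Early-start schedule: Pump rebuild@1, Electrical panel@1, Prop shaft@1, Hull plate@1.
Load per day: day 1: 13, day 2: 9, day 3: 5.
Peak is 13.

13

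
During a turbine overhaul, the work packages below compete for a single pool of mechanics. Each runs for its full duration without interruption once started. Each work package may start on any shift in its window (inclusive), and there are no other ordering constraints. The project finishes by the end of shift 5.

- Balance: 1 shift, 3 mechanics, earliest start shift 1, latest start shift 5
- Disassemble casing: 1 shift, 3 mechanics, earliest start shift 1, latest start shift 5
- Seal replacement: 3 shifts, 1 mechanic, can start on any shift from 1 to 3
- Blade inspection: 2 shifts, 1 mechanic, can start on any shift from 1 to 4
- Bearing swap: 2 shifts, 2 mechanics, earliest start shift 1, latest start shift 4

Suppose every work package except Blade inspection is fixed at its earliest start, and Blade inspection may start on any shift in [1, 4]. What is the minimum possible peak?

Blade inspection@1: s1:10  s2:4  s3:1  s4:0  s5:0 → peak 10
Blade inspection@2: s1:9  s2:4  s3:2  s4:0  s5:0 → peak 9
Blade inspection@3: s1:9  s2:3  s3:2  s4:1  s5:0 → peak 9
Blade inspection@4: s1:9  s2:3  s3:1  s4:1  s5:1 → peak 9
Best is Blade inspection@2, peak 9.

9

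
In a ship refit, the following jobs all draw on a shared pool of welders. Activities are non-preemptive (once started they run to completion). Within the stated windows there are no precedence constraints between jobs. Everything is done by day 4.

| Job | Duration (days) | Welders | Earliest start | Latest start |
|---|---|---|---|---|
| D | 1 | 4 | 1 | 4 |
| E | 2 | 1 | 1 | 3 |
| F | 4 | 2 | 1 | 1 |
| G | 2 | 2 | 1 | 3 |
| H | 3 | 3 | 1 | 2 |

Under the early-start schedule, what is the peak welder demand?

Early-start schedule: D@1, E@1, F@1, G@1, H@1.
Load per day: day 1: 12, day 2: 8, day 3: 5, day 4: 2.
Peak is 12.

12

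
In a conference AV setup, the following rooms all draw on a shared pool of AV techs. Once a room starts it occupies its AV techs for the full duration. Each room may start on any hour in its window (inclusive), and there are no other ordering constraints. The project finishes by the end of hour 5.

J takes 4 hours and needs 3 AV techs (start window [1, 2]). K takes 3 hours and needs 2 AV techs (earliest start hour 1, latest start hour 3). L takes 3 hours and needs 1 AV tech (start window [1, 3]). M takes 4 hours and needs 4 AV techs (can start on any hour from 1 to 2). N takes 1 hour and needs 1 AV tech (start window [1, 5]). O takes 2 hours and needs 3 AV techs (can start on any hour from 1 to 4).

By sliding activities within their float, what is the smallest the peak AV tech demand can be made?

10

Early-start (J@1, K@1, L@1, M@1, N@1, O@1) gives peak 14: h1:14  h2:13  h3:10  h4:7  h5:0.
Shift N→5, O→4.
Schedule J@1, K@1, L@1, M@1, N@5, O@4: h1:10  h2:10  h3:10  h4:10  h5:4 — peak 10.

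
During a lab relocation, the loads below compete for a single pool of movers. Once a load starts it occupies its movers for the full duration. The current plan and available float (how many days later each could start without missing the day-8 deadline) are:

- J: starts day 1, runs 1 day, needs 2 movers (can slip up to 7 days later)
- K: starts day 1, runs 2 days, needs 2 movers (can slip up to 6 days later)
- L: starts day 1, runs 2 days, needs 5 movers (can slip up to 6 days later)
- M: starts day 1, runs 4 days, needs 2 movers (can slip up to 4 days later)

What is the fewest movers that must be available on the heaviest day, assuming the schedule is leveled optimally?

5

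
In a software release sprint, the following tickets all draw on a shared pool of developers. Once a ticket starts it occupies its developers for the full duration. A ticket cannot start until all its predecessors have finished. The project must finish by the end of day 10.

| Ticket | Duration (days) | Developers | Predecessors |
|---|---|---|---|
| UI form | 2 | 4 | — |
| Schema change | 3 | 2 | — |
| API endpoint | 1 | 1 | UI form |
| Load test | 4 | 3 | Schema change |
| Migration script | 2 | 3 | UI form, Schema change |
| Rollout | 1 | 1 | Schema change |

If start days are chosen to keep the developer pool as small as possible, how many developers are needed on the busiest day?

6

Early-start (UI form@1, Schema change@1, API endpoint@3, Load test@4, Migration script@4, Rollout@4) gives peak 7: d1:6  d2:6  d3:3  d4:7  d5:6  d6:3  d7:3  d8:0  d9:0  d10:0.
Shift Rollout→6.
Schedule UI form@1, Schema change@1, API endpoint@3, Load test@4, Migration script@4, Rollout@6: d1:6  d2:6  d3:3  d4:6  d5:6  d6:4  d7:3  d8:0  d9:0  d10:0 — peak 6.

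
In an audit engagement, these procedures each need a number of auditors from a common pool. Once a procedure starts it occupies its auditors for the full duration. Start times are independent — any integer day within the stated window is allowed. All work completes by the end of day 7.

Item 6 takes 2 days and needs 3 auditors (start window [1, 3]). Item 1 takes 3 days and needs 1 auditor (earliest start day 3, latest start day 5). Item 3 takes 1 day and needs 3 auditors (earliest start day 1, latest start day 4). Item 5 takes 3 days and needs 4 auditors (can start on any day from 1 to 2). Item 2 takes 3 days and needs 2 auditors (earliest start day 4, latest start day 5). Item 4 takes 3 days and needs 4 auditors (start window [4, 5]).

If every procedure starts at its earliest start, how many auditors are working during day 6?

At early start, day 6 has: Item 2, Item 4.
Demand: 2 + 4 = 6.

6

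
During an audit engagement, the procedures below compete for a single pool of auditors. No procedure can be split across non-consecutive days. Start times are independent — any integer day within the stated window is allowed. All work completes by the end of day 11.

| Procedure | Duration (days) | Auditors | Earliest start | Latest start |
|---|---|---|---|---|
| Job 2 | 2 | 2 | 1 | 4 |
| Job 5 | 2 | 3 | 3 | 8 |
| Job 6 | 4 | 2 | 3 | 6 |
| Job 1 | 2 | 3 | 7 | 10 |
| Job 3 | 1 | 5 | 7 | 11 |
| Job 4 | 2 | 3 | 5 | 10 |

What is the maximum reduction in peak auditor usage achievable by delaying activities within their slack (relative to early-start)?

3

Early-start peak: d1:2  d2:2  d3:5  d4:5  d5:5  d6:5  d7:8  d8:3  d9:0  d10:0  d11:0 ⇒ 8.
Leveled (Job 2@1, Job 5@3, Job 6@3, Job 1@7, Job 3@9, Job 4@5): d1:2  d2:2  d3:5  d4:5  d5:5  d6:5  d7:3  d8:3  d9:5  d10:0  d11:0 ⇒ 5.
Reduction 8 − 5 = 3.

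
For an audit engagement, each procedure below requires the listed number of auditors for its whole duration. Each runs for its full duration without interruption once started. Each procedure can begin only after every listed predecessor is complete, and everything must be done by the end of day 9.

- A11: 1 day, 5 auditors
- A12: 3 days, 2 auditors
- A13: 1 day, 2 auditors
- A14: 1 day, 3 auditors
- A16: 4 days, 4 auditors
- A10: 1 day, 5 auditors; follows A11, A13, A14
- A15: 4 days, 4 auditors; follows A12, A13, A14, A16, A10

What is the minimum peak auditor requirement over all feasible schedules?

Early-start (A11@1, A12@1, A13@1, A14@1, A16@1, A10@2, A15@5) gives peak 16: d1:16  d2:11  d3:6  d4:4  d5:4  d6:4  d7:4  d8:4  d9:0.
Shift A14→2, A16→2, A10→4, A15→6.
Schedule A11@1, A12@1, A13@1, A14@2, A16@2, A10@4, A15@6: d1:9  d2:9  d3:6  d4:9  d5:4  d6:4  d7:4  d8:4  d9:4 — peak 9.

9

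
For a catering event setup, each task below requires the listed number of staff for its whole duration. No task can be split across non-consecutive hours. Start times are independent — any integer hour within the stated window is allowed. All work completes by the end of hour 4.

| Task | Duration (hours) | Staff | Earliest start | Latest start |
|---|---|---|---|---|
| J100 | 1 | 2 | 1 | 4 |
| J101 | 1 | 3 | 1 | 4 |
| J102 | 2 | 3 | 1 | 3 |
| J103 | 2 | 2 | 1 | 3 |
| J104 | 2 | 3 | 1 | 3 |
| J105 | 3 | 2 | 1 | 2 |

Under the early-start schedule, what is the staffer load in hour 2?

10

At early start, hour 2 has: J102, J103, J104, J105.
Demand: 3 + 2 + 3 + 2 = 10.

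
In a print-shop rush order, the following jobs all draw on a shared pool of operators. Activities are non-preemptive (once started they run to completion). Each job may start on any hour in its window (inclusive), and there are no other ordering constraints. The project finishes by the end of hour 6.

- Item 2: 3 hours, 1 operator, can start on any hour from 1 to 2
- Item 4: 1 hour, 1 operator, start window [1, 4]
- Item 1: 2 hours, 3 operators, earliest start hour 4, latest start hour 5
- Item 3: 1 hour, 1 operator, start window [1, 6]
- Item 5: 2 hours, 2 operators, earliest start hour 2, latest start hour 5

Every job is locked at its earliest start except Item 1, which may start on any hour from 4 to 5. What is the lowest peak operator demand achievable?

3

Item 1@4: h1:3  h2:3  h3:3  h4:3  h5:3  h6:0 → peak 3
Item 1@5: h1:3  h2:3  h3:3  h4:0  h5:3  h6:3 → peak 3
Best is Item 1@4, peak 3.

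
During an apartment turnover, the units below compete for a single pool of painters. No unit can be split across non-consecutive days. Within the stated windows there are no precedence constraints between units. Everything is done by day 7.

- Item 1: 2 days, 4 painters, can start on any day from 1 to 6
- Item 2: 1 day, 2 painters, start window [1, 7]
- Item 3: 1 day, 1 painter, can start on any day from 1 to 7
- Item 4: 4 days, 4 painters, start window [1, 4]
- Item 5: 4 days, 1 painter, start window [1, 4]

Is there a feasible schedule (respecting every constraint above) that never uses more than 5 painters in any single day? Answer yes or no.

yes

Schedule Item 1@1, Item 2@3, Item 3@1, Item 4@4, Item 5@2: d1:5  d2:5  d3:3  d4:5  d5:5  d6:4  d7:4 — peak 5 ≤ 5.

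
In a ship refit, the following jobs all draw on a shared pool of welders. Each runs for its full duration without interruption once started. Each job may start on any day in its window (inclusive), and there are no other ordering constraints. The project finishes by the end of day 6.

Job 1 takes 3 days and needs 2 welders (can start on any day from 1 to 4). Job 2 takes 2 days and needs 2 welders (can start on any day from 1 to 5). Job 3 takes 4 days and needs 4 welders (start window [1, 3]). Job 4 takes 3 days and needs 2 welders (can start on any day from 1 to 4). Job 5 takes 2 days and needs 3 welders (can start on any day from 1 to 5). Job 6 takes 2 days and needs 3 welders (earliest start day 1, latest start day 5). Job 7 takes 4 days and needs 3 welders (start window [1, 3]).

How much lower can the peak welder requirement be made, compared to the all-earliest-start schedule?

9

Early-start peak: d1:19  d2:19  d3:11  d4:7  d5:0  d6:0 ⇒ 19.
Leveled (Job 1@1, Job 2@1, Job 3@3, Job 4@4, Job 5@1, Job 6@1, Job 7@3): d1:10  d2:10  d3:9  d4:9  d5:9  d6:9 ⇒ 10.
Reduction 19 − 10 = 9.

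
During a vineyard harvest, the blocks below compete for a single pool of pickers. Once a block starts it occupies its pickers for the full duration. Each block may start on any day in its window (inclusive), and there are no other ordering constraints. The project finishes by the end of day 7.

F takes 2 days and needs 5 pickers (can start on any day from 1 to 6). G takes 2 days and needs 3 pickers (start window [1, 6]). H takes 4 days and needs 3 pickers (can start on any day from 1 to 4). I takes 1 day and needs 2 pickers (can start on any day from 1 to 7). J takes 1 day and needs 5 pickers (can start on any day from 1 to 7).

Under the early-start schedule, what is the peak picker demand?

18

Early-start schedule: F@1, G@1, H@1, I@1, J@1.
Load per day: day 1: 18, day 2: 11, day 3: 3, day 4: 3, day 5: 0, day 6: 0, day 7: 0.
Peak is 18.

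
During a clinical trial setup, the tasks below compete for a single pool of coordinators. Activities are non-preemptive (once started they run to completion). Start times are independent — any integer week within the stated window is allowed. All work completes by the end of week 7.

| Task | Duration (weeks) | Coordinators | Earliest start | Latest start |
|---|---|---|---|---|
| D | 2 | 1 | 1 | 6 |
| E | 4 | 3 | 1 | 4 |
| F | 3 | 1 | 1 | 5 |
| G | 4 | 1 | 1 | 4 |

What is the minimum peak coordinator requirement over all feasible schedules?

4

Early-start (D@1, E@1, F@1, G@1) gives peak 6: w1:6  w2:6  w3:5  w4:4  w5:0  w6:0  w7:0.
Shift F→5, G→3.
Schedule D@1, E@1, F@5, G@3: w1:4  w2:4  w3:4  w4:4  w5:2  w6:2  w7:1 — peak 4.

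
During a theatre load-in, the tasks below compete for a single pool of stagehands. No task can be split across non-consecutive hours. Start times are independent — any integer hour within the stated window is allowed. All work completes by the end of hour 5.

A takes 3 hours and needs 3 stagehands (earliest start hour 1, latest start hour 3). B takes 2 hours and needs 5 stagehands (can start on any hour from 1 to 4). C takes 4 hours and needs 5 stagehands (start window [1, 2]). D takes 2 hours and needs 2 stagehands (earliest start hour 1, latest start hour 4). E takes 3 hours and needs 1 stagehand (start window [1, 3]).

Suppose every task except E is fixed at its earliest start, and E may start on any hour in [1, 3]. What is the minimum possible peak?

15

E@1: h1:16  h2:16  h3:9  h4:5  h5:0 → peak 16
E@2: h1:15  h2:16  h3:9  h4:6  h5:0 → peak 16
E@3: h1:15  h2:15  h3:9  h4:6  h5:1 → peak 15
Best is E@3, peak 15.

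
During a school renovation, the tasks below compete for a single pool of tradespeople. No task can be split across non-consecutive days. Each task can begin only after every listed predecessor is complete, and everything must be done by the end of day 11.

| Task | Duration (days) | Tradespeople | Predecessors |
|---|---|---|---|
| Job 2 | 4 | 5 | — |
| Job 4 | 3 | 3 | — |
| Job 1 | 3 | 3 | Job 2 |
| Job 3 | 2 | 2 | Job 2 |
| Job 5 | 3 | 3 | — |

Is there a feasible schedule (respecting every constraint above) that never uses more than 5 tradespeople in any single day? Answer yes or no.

no

The minimum achievable peak is 6; 5 < 6, so no feasible schedule stays within the cap.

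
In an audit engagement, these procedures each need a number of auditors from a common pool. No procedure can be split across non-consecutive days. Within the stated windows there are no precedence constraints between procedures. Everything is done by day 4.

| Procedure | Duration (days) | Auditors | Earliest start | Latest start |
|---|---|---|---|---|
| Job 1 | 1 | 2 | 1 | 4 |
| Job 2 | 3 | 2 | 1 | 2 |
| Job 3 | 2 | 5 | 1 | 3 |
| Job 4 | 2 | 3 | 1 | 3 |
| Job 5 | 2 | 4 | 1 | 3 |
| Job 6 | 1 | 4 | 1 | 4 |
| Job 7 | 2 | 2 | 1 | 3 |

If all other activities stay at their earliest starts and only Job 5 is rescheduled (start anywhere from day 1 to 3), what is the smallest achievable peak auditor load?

Job 5@1: d1:22  d2:16  d3:2  d4:0 → peak 22
Job 5@2: d1:18  d2:16  d3:6  d4:0 → peak 18
Job 5@3: d1:18  d2:12  d3:6  d4:4 → peak 18
Best is Job 5@2, peak 18.

18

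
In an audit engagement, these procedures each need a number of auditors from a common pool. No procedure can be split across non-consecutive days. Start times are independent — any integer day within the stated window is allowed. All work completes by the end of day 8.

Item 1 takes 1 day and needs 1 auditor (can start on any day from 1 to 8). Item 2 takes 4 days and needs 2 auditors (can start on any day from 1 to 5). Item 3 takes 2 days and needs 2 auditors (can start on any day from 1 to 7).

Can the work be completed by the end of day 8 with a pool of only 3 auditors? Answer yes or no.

yes

Schedule Item 1@1, Item 2@2, Item 3@6: d1:1  d2:2  d3:2  d4:2  d5:2  d6:2  d7:2  d8:0 — peak 2 ≤ 3.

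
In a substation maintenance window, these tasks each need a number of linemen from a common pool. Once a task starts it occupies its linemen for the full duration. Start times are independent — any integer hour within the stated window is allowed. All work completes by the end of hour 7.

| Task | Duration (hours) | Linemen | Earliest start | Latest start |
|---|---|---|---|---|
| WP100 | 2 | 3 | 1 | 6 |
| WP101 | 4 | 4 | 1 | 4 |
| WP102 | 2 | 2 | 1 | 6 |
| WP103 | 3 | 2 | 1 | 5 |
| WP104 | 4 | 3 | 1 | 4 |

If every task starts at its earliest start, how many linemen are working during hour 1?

14

At early start, hour 1 has: WP100, WP101, WP102, WP103, WP104.
Demand: 3 + 4 + 2 + 2 + 3 = 14.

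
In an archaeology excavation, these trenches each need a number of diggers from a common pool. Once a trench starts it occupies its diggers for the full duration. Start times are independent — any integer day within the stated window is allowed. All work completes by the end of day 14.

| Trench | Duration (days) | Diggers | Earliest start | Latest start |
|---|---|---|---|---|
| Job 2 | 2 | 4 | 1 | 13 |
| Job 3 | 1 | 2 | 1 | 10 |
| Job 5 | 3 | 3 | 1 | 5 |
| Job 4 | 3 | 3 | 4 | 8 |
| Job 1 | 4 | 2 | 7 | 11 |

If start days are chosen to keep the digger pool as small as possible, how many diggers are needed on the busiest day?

Early-start (Job 2@1, Job 3@1, Job 5@1, Job 4@4, Job 1@7) gives peak 9: d1:9  d2:7  d3:3  d4:3  d5:3  d6:3  d7:2  d8:2  d9:2  d10:2  d11:0  d12:0  d13:0  d14:0.
Shift Job 3→3, Job 5→4, Job 4→7, Job 1→10.
Schedule Job 2@1, Job 3@3, Job 5@4, Job 4@7, Job 1@10: d1:4  d2:4  d3:2  d4:3  d5:3  d6:3  d7:3  d8:3  d9:3  d10:2  d11:2  d12:2  d13:2  d14:0 — peak 4.

4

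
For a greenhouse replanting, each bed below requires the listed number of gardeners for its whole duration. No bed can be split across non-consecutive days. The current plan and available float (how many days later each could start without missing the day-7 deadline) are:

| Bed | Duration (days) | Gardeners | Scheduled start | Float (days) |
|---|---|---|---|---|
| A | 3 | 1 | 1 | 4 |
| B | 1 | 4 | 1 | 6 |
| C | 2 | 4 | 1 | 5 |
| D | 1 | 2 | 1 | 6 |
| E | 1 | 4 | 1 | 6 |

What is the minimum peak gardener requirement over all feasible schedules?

Early-start (A@1, B@1, C@1, D@1, E@1) gives peak 15: d1:15  d2:5  d3:1  d4:0  d5:0  d6:0  d7:0.
Shift B→4, C→5, E→7.
Schedule A@1, B@4, C@5, D@1, E@7: d1:3  d2:1  d3:1  d4:4  d5:4  d6:4  d7:4 — peak 4.

4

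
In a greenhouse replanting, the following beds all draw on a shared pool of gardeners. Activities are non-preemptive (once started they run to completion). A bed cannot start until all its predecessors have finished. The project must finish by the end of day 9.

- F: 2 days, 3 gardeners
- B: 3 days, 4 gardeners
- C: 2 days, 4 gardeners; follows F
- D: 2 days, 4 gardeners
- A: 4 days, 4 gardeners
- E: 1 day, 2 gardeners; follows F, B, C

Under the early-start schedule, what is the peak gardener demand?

15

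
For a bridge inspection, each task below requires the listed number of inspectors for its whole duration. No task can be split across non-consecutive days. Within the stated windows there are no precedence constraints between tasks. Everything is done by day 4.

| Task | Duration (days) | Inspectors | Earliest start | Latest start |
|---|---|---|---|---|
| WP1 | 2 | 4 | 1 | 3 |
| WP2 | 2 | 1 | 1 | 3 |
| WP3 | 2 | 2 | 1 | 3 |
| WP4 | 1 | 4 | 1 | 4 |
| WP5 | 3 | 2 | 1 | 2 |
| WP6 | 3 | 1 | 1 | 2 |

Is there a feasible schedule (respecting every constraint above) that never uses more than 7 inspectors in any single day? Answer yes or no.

Schedule WP1@1, WP2@3, WP3@3, WP4@4, WP5@1, WP6@1: d1:7  d2:7  d3:6  d4:7 — peak 7 ≤ 7.

yes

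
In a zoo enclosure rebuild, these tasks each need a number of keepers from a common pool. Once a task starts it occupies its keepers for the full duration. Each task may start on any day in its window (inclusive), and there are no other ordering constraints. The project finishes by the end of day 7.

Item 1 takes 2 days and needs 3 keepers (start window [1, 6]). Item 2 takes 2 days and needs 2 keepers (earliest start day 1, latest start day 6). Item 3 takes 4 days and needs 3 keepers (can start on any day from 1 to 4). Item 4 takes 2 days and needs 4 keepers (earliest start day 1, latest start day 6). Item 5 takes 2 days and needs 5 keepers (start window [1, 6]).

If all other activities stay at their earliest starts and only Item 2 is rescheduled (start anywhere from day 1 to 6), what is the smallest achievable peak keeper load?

15

Item 2@1: d1:17  d2:17  d3:3  d4:3  d5:0  d6:0  d7:0 → peak 17
Item 2@2: d1:15  d2:17  d3:5  d4:3  d5:0  d6:0  d7:0 → peak 17
Item 2@3: d1:15  d2:15  d3:5  d4:5  d5:0  d6:0  d7:0 → peak 15
Item 2@4: d1:15  d2:15  d3:3  d4:5  d5:2  d6:0  d7:0 → peak 15
Item 2@5: d1:15  d2:15  d3:3  d4:3  d5:2  d6:2  d7:0 → peak 15
Item 2@6: d1:15  d2:15  d3:3  d4:3  d5:0  d6:2  d7:2 → peak 15
Best is Item 2@3, peak 15.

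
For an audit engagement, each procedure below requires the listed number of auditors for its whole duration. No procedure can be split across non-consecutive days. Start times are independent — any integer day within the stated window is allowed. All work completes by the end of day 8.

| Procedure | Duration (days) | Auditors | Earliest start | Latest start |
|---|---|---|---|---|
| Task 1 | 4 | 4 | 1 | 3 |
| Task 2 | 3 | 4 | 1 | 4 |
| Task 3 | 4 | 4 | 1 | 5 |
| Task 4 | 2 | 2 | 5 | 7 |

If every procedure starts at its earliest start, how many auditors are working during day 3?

12

At early start, day 3 has: Task 1, Task 2, Task 3.
Demand: 4 + 4 + 4 = 12.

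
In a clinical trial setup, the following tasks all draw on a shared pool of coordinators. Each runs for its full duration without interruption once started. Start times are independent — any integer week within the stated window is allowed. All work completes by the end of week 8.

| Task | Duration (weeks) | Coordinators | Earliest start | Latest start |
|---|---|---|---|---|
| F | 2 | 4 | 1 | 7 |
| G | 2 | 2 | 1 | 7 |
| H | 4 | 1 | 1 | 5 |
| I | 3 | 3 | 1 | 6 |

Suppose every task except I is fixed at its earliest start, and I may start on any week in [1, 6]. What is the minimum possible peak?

I@1: w1:10  w2:10  w3:4  w4:1  w5:0  w6:0  w7:0  w8:0 → peak 10
I@2: w1:7  w2:10  w3:4  w4:4  w5:0  w6:0  w7:0  w8:0 → peak 10
I@3: w1:7  w2:7  w3:4  w4:4  w5:3  w6:0  w7:0  w8:0 → peak 7
I@4: w1:7  w2:7  w3:1  w4:4  w5:3  w6:3  w7:0  w8:0 → peak 7
I@5: w1:7  w2:7  w3:1  w4:1  w5:3  w6:3  w7:3  w8:0 → peak 7
I@6: w1:7  w2:7  w3:1  w4:1  w5:0  w6:3  w7:3  w8:3 → peak 7
Best is I@3, peak 7.

7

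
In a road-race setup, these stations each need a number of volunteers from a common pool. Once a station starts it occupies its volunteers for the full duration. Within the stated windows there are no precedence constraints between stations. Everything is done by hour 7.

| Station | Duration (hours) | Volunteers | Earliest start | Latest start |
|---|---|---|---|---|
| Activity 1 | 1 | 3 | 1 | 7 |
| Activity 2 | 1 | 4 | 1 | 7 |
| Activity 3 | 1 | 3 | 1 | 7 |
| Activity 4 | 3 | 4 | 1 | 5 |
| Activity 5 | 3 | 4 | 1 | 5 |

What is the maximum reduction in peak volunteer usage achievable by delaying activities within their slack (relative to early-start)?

Early-start peak: h1:18  h2:8  h3:8  h4:0  h5:0  h6:0  h7:0 ⇒ 18.
Leveled (Activity 1@1, Activity 2@1, Activity 3@2, Activity 4@2, Activity 5@5): h1:7  h2:7  h3:4  h4:4  h5:4  h6:4  h7:4 ⇒ 7.
Reduction 18 − 7 = 11.

11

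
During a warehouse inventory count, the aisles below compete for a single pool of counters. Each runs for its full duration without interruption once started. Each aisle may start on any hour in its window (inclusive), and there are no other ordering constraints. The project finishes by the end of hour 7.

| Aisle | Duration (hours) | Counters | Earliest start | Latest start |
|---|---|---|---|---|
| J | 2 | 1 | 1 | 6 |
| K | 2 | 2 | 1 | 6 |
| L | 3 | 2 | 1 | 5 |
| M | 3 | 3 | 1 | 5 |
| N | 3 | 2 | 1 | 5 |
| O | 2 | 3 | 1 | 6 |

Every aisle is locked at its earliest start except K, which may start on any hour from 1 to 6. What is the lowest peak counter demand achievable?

K@1: h1:13  h2:13  h3:7  h4:0  h5:0  h6:0  h7:0 → peak 13
K@2: h1:11  h2:13  h3:9  h4:0  h5:0  h6:0  h7:0 → peak 13
K@3: h1:11  h2:11  h3:9  h4:2  h5:0  h6:0  h7:0 → peak 11
K@4: h1:11  h2:11  h3:7  h4:2  h5:2  h6:0  h7:0 → peak 11
K@5: h1:11  h2:11  h3:7  h4:0  h5:2  h6:2  h7:0 → peak 11
K@6: h1:11  h2:11  h3:7  h4:0  h5:0  h6:2  h7:2 → peak 11
Best is K@3, peak 11.

11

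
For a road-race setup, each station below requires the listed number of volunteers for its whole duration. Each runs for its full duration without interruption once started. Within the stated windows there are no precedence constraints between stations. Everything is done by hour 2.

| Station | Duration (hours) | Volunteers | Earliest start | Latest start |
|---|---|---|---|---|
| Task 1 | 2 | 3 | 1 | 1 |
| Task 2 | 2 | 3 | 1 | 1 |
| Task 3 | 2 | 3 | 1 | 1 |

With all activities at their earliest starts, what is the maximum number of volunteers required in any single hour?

Early-start schedule: Task 1@1, Task 2@1, Task 3@1.
Load per hour: hour 1: 9, hour 2: 9.
Peak is 9.

9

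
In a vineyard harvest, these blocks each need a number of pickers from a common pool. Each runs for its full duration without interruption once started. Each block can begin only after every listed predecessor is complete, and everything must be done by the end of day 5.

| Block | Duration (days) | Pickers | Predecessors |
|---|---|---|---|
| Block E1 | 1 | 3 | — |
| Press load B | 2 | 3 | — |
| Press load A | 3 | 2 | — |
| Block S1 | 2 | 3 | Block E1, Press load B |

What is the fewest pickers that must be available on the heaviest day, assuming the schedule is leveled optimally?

5

Early-start (Block E1@1, Press load B@1, Press load A@1, Block S1@3) gives peak 8: d1:8  d2:5  d3:5  d4:3  d5:0.
Shift Press load B→2, Block S1→4.
Schedule Block E1@1, Press load B@2, Press load A@1, Block S1@4: d1:5  d2:5  d3:5  d4:3  d5:3 — peak 5.
Total picker-days = 21 over 5 days ⇒ peak ≥ ⌈21/5⌉ = 5, so 5 is optimal.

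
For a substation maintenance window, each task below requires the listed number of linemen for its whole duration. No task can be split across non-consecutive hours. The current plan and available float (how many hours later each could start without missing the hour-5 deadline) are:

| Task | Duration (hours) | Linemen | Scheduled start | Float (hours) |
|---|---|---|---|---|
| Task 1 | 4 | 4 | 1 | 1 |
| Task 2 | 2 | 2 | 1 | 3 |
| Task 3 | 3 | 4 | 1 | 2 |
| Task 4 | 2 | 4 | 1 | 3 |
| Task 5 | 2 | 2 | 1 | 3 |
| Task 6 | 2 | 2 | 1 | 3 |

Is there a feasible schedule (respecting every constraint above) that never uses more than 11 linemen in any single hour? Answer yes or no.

The minimum achievable peak is 12; 11 < 12, so no feasible schedule stays within the cap.

no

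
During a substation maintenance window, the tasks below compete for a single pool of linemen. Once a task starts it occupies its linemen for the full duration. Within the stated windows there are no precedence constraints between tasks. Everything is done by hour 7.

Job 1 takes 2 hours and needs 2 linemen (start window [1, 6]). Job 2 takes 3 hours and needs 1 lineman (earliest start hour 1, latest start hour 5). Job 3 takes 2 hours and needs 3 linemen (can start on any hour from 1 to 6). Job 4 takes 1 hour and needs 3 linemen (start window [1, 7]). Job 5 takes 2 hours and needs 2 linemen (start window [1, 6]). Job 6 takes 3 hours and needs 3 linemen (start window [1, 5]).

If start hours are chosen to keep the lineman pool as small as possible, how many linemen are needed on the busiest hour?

5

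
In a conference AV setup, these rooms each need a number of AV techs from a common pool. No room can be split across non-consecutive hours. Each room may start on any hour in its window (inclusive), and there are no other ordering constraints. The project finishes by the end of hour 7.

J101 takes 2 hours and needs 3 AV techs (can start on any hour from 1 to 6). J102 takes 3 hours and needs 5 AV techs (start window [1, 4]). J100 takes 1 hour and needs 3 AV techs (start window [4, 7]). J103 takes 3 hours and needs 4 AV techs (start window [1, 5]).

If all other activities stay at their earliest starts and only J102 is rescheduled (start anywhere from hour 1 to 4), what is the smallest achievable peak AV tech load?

8

J102@1: h1:12  h2:12  h3:9  h4:3  h5:0  h6:0  h7:0 → peak 12
J102@2: h1:7  h2:12  h3:9  h4:8  h5:0  h6:0  h7:0 → peak 12
J102@3: h1:7  h2:7  h3:9  h4:8  h5:5  h6:0  h7:0 → peak 9
J102@4: h1:7  h2:7  h3:4  h4:8  h5:5  h6:5  h7:0 → peak 8
Best is J102@4, peak 8.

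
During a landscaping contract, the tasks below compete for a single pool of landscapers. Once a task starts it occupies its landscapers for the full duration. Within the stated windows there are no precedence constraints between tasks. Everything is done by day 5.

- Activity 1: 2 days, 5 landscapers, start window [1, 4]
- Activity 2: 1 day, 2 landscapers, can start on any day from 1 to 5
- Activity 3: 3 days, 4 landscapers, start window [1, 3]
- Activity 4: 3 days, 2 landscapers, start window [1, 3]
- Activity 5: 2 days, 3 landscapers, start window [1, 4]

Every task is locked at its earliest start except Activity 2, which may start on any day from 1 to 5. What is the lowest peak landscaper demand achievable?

14

Activity 2@1: d1:16  d2:14  d3:6  d4:0  d5:0 → peak 16
Activity 2@2: d1:14  d2:16  d3:6  d4:0  d5:0 → peak 16
Activity 2@3: d1:14  d2:14  d3:8  d4:0  d5:0 → peak 14
Activity 2@4: d1:14  d2:14  d3:6  d4:2  d5:0 → peak 14
Activity 2@5: d1:14  d2:14  d3:6  d4:0  d5:2 → peak 14
Best is Activity 2@3, peak 14.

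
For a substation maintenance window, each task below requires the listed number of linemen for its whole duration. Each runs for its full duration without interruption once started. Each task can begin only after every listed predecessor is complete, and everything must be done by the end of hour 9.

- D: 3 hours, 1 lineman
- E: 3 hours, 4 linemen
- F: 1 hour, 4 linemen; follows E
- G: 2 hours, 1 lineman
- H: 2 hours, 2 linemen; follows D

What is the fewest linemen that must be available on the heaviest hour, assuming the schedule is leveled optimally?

Early-start (D@1, E@1, F@4, G@1, H@4) gives peak 6: h1:6  h2:6  h3:5  h4:6  h5:2  h6:0  h7:0  h8:0  h9:0.
Shift E→4, F→7, H→8.
Schedule D@1, E@4, F@7, G@1, H@8: h1:2  h2:2  h3:1  h4:4  h5:4  h6:4  h7:4  h8:2  h9:2 — peak 4.

4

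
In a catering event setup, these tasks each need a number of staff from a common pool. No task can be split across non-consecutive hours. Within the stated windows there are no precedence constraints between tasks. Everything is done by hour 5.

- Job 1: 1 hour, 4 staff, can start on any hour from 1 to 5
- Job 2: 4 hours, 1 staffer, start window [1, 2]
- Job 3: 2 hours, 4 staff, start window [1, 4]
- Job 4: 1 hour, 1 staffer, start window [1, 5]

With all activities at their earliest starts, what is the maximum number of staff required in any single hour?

Early-start schedule: Job 1@1, Job 2@1, Job 3@1, Job 4@1.
Load per hour: hour 1: 10, hour 2: 5, hour 3: 1, hour 4: 1, hour 5: 0.
Peak is 10.

10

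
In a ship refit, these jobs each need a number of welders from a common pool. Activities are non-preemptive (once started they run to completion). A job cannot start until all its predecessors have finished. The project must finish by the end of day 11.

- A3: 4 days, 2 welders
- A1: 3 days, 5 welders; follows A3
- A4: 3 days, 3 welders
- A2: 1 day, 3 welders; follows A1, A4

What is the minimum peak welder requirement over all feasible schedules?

Schedule A3@1, A1@5, A4@1, A2@8: d1:5  d2:5  d3:5  d4:2  d5:5  d6:5  d7:5  d8:3  d9:0  d10:0  d11:0 — peak 5.

5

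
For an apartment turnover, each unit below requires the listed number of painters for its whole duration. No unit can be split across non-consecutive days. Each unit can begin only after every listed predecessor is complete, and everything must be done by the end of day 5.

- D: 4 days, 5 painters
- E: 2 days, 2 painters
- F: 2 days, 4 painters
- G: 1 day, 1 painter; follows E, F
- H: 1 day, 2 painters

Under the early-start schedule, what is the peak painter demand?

13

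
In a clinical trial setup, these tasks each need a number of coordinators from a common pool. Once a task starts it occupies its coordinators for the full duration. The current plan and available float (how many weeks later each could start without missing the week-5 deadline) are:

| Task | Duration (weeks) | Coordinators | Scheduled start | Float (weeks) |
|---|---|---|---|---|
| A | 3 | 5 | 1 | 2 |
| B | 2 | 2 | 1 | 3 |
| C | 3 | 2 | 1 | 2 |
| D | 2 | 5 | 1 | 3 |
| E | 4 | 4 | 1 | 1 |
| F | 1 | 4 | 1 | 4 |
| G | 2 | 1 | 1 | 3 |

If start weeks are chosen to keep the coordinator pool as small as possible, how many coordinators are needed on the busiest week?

Early-start (A@1, B@1, C@1, D@1, E@1, F@1, G@1) gives peak 23: w1:23  w2:19  w3:11  w4:4  w5:0.
Shift C→3, D→4, F→5.
Schedule A@1, B@1, C@3, D@4, E@1, F@5, G@1: w1:12  w2:12  w3:11  w4:11  w5:11 — peak 12.
Total coordinator-weeks = 57 over 5 weeks ⇒ peak ≥ ⌈57/5⌉ = 12, so 12 is optimal.

12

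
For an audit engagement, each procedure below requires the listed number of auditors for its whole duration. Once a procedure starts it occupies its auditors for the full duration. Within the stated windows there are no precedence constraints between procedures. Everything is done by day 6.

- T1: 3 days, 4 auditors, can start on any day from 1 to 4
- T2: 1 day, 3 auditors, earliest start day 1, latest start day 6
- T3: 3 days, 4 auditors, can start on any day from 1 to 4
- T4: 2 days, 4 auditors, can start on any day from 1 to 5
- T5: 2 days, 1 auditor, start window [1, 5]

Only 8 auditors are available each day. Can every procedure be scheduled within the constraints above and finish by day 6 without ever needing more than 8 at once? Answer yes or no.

Schedule T1@1, T2@1, T3@2, T4@4, T5@5: d1:7  d2:8  d3:8  d4:8  d5:5  d6:1 — peak 8 ≤ 8.

yes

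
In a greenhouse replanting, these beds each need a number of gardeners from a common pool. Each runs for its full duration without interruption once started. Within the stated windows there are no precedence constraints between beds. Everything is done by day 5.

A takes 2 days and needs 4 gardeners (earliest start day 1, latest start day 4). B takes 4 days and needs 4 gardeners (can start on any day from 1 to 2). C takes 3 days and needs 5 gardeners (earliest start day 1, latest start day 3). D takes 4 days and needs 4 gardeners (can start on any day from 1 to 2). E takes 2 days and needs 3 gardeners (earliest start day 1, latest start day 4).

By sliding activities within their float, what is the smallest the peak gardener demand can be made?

Early-start (A@1, B@1, C@1, D@1, E@1) gives peak 20: d1:20  d2:20  d3:13  d4:8  d5:0.
Shift C→3.
Schedule A@1, B@1, C@3, D@1, E@1: d1:15  d2:15  d3:13  d4:13  d5:5 — peak 15.

15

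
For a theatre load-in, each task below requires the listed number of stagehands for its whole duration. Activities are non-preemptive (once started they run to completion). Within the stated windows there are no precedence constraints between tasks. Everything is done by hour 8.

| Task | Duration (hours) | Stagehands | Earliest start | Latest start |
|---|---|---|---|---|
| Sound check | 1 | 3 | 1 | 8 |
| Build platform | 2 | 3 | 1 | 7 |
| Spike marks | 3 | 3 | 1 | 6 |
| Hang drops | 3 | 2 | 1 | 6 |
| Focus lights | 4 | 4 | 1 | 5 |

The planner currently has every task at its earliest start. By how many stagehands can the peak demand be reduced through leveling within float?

9

Early-start peak: h1:15  h2:12  h3:9  h4:4  h5:0  h6:0  h7:0  h8:0 ⇒ 15.
Leveled (Sound check@1, Build platform@1, Spike marks@2, Hang drops@3, Focus lights@5): h1:6  h2:6  h3:5  h4:5  h5:6  h6:4  h7:4  h8:4 ⇒ 6.
Reduction 15 − 6 = 9.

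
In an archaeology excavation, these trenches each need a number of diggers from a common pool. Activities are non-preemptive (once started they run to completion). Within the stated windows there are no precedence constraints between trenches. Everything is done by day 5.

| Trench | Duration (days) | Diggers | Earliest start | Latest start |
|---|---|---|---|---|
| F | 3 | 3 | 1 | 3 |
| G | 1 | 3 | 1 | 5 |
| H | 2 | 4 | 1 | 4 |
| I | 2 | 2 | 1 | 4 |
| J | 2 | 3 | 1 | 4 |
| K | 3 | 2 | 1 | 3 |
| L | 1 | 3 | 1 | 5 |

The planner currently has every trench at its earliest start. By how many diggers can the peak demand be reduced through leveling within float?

11

Early-start peak: d1:20  d2:14  d3:5  d4:0  d5:0 ⇒ 20.
Leveled (F@1, G@1, H@2, I@1, J@4, K@3, L@4): d1:8  d2:9  d3:9  d4:8  d5:5 ⇒ 9.
Reduction 20 − 9 = 11.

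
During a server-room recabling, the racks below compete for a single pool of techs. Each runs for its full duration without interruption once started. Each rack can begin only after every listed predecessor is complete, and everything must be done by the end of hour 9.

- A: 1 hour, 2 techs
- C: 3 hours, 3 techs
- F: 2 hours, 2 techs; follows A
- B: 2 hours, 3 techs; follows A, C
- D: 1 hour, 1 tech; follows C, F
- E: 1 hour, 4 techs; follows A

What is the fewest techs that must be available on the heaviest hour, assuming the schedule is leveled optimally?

Early-start (A@1, C@1, F@2, B@4, D@4, E@2) gives peak 9: h1:5  h2:9  h3:5  h4:4  h5:3  h6:0  h7:0  h8:0  h9:0.
Shift C→2, F→5, B→7, D→7, E→9.
Schedule A@1, C@2, F@5, B@7, D@7, E@9: h1:2  h2:3  h3:3  h4:3  h5:2  h6:2  h7:4  h8:3  h9:4 — peak 4.

4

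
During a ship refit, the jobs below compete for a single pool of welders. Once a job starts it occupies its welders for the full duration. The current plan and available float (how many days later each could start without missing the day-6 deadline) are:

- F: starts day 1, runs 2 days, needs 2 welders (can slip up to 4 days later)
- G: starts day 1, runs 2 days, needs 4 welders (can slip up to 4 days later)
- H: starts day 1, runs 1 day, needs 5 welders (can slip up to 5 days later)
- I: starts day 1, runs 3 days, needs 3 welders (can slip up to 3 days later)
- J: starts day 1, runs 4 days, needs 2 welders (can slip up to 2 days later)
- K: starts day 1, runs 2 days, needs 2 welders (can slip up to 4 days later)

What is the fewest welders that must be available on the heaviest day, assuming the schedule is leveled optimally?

Early-start (F@1, G@1, H@1, I@1, J@1, K@1) gives peak 18: d1:18  d2:13  d3:5  d4:2  d5:0  d6:0.
Shift H→3, I→4, J→3, K→4.
Schedule F@1, G@1, H@3, I@4, J@3, K@4: d1:6  d2:6  d3:7  d4:7  d5:7  d6:5 — peak 7.
Total welder-days = 38 over 6 days ⇒ peak ≥ ⌈38/6⌉ = 7, so 7 is optimal.

7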